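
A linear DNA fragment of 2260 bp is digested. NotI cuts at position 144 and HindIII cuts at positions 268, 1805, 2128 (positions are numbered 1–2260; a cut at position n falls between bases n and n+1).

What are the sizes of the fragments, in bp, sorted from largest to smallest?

1537, 323, 144, 132, 124 bp

Combined cut positions (sorted): 144, 268, 1805, 2128.
Linear molecule, 4 cuts → 5 fragments:
  144 − 0 = 144 bp
  268 − 144 = 124 bp
  1805 − 268 = 1537 bp
  2128 − 1805 = 323 bp
  2260 − 2128 = 132 bp
Sorted largest to smallest: 1537, 323, 144, 132, 124 bp.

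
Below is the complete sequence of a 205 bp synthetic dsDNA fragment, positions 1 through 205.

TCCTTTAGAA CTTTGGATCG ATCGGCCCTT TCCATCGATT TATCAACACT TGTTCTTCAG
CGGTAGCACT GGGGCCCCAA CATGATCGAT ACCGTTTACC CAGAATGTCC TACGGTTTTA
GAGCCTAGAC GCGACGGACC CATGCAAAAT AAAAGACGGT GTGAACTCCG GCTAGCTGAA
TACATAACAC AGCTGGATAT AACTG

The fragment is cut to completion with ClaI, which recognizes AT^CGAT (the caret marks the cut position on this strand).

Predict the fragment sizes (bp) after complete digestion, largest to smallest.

ClaI sites (ATCGAT) start at positions 17, 34, 85.
ClaI cuts after base 2 of each site, so after positions 18, 35, 86.
Linear molecule, 3 cuts → 4 fragments:
  1–18 → 18 bp
  19–35 → 17 bp
  36–86 → 51 bp
  87–205 → 119 bp
Sorted largest to smallest: 119, 51, 18, 17 bp.

119, 51, 18, 17 bp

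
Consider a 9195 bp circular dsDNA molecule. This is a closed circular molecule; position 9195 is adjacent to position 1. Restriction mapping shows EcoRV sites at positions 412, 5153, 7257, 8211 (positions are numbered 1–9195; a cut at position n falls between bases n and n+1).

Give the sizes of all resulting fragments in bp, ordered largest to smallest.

Circular molecule, 4 cuts → 4 fragments:
  5153 − 412 = 4741 bp
  7257 − 5153 = 2104 bp
  8211 − 7257 = 954 bp
  wrap: 9195 − 8211 + 412 = 1396 bp
Sorted largest to smallest: 4741, 2104, 1396, 954 bp.

4741, 2104, 1396, 954 bp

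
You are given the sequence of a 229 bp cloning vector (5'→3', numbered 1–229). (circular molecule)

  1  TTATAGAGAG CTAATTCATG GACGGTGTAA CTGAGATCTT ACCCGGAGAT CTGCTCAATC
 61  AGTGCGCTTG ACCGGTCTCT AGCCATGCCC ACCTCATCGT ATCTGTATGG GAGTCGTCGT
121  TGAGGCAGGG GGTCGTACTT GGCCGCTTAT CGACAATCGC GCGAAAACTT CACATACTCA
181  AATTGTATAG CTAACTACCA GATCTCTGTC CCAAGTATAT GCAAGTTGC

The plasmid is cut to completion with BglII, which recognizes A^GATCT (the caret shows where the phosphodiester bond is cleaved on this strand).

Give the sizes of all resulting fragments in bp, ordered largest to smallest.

BglII sites (AGATCT) start at positions 34, 47, 200.
BglII cuts after the first base of each site, so after positions 34, 47, 200.
Circular molecule, 3 cuts → 3 fragments:
  35–47 → 13 bp
  48–200 → 153 bp
  201–229 then 1–34 → 29 + 34 = 63 bp
Sorted largest to smallest: 153, 63, 13 bp.

153, 63, 13 bp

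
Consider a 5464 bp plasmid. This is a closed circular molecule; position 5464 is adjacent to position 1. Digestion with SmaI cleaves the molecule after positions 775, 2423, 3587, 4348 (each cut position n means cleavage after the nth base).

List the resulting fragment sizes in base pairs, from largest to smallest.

Circular molecule, 4 cuts → 4 fragments:
  2423 − 775 = 1648 bp
  3587 − 2423 = 1164 bp
  4348 − 3587 = 761 bp
  wrap: 5464 − 4348 + 775 = 1891 bp
Sorted largest to smallest: 1891, 1648, 1164, 761 bp.

1891, 1648, 1164, 761 bp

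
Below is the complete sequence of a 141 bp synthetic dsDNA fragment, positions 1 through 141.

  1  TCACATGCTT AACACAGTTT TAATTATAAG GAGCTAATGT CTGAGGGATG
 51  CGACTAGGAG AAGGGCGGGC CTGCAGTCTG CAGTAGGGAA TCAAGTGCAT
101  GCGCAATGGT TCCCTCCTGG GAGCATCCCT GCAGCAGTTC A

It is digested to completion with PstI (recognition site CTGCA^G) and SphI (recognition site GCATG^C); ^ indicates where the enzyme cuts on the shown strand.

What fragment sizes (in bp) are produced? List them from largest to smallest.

PstI sites (CTGCAG) start at positions 71, 78, 129.
PstI cuts after base 5 of each site (before the last base), so after positions 75, 82, 133.
The SphI site (GCATGC) starts at position 97.
SphI cuts after base 5 of each site (before the last base), so after position 101.
Combined cut positions: 75, 82, 101, 133.
Linear molecule, 4 cuts → 5 fragments:
  1–75 → 75 bp
  76–82 → 7 bp
  83–101 → 19 bp
  102–133 → 32 bp
  134–141 → 8 bp
Sorted largest to smallest: 75, 32, 19, 8, 7 bp.

75, 32, 19, 8, 7 bp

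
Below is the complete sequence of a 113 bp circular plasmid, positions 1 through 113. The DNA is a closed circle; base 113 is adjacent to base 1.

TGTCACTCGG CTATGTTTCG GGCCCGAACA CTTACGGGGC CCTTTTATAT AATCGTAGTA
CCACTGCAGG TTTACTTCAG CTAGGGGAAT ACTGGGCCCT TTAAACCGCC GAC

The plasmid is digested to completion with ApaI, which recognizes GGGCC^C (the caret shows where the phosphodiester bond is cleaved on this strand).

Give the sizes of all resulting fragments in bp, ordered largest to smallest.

ApaI sites (GGGCCC) start at positions 20, 37, 94.
ApaI cuts after base 5 of each site (before the last base), so after positions 24, 41, 98.
Circular molecule, 3 cuts → 3 fragments:
  25–41 → 17 bp
  42–98 → 57 bp
  99–113 then 1–24 → 15 + 24 = 39 bp
Sorted largest to smallest: 57, 39, 17 bp.

57, 39, 17 bp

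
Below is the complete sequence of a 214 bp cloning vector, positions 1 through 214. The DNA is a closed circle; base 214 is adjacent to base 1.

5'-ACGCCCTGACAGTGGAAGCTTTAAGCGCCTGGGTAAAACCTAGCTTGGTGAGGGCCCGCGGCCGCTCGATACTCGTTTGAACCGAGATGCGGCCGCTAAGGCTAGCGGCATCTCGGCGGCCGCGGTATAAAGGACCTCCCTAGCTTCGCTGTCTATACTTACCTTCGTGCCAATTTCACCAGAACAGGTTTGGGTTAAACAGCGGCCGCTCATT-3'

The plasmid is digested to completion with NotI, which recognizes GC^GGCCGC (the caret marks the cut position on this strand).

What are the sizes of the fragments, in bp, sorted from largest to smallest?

NotI sites (GCGGCCGC) start at positions 58, 89, 116, 202.
NotI cuts after base 2 of each site, so after positions 59, 90, 117, 203.
Circular molecule, 4 cuts → 4 fragments:
  60–90 → 31 bp
  91–117 → 27 bp
  118–203 → 86 bp
  204–214 then 1–59 → 11 + 59 = 70 bp
Sorted largest to smallest: 86, 70, 31, 27 bp.

86, 70, 31, 27 bp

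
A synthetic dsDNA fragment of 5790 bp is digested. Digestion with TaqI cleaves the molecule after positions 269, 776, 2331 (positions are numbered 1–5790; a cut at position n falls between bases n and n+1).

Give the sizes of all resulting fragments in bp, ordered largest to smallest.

Linear molecule, 3 cuts → 4 fragments:
  269 − 0 = 269 bp
  776 − 269 = 507 bp
  2331 − 776 = 1555 bp
  5790 − 2331 = 3459 bp
Sorted largest to smallest: 3459, 1555, 507, 269 bp.

3459, 1555, 507, 269 bp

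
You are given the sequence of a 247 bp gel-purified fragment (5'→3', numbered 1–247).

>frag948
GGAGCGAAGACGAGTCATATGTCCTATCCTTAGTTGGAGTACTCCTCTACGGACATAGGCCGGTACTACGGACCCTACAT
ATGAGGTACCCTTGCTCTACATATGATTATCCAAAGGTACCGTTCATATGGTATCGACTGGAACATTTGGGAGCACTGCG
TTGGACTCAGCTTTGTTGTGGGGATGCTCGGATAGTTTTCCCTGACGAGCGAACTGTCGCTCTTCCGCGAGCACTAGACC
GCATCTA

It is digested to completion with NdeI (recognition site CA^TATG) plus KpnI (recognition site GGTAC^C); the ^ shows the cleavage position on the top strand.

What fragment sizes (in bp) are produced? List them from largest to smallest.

NdeI sites (CATATG) start at positions 16, 78, 100, 125.
NdeI cuts after base 2 of each site, so after positions 17, 79, 101, 126.
KpnI sites (GGTACC) start at positions 85, 116.
KpnI cuts after base 5 of each site (before the last base), so after positions 89, 120.
Combined cut positions: 17, 79, 89, 101, 120, 126.
Linear molecule, 6 cuts → 7 fragments:
  1–17 → 17 bp
  18–79 → 62 bp
  80–89 → 10 bp
  90–101 → 12 bp
  102–120 → 19 bp
  121–126 → 6 bp
  127–247 → 121 bp
Sorted largest to smallest: 121, 62, 19, 17, 12, 10, 6 bp.

121, 62, 19, 17, 12, 10, 6 bp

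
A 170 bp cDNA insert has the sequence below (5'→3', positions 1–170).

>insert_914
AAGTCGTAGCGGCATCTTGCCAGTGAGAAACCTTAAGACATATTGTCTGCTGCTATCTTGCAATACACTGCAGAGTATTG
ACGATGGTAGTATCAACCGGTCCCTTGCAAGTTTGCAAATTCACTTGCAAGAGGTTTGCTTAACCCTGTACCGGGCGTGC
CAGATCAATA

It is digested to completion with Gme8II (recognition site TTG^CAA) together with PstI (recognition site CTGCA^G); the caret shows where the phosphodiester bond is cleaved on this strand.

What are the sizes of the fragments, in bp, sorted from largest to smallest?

60, 43, 35, 12, 12, 8 bp

Gme8II sites (TTGCAA) start at positions 58, 105, 113, 125.
Gme8II cuts after base 3 of each site, so after positions 60, 107, 115, 127.
The PstI site (CTGCAG) starts at position 68.
PstI cuts after base 5 of each site (before the last base), so after position 72.
Combined cut positions: 60, 72, 107, 115, 127.
Linear molecule, 5 cuts → 6 fragments:
  1–60 → 60 bp
  61–72 → 12 bp
  73–107 → 35 bp
  108–115 → 8 bp
  116–127 → 12 bp
  128–170 → 43 bp
Sorted largest to smallest: 60, 43, 35, 12, 12, 8 bp.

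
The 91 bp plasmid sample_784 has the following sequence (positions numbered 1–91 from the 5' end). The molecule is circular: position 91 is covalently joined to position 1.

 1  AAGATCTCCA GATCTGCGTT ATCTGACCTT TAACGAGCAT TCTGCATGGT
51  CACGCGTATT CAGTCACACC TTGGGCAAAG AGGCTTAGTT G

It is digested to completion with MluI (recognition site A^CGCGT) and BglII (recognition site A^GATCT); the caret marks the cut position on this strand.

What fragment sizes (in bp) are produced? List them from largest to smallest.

42, 41, 8 bp

The MluI site (ACGCGT) starts at position 52.
MluI cuts after the first base of each site, so after position 52.
BglII sites (AGATCT) start at positions 2, 10.
BglII cuts after the first base of each site, so after positions 2, 10.
Combined cut positions: 2, 10, 52.
Circular molecule, 3 cuts → 3 fragments:
  3–10 → 8 bp
  11–52 → 42 bp
  53–91 then 1–2 → 39 + 2 = 41 bp
Sorted largest to smallest: 42, 41, 8 bp.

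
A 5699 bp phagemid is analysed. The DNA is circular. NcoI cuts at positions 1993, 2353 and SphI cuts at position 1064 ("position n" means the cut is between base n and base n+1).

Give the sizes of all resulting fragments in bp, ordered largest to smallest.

4410, 929, 360 bp

Combined cut positions (sorted): 1064, 1993, 2353.
Circular molecule, 3 cuts → 3 fragments:
  1993 − 1064 = 929 bp
  2353 − 1993 = 360 bp
  wrap: 5699 − 2353 + 1064 = 4410 bp
Sorted largest to smallest: 4410, 929, 360 bp.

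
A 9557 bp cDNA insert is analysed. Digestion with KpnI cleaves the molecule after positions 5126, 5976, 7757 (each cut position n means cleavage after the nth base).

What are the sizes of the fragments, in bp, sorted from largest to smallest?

Linear molecule, 3 cuts → 4 fragments:
  5126 − 0 = 5126 bp
  5976 − 5126 = 850 bp
  7757 − 5976 = 1781 bp
  9557 − 7757 = 1800 bp
Sorted largest to smallest: 5126, 1800, 1781, 850 bp.

5126, 1800, 1781, 850 bp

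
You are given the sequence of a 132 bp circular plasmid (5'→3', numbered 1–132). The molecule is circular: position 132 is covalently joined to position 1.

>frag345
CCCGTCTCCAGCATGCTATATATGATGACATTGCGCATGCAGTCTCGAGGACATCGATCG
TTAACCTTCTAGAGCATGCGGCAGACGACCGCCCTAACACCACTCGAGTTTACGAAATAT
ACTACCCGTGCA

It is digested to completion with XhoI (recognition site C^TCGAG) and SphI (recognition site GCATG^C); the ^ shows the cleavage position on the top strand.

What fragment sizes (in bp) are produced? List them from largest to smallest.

44, 34, 25, 24, 5 bp

XhoI sites (CTCGAG) start at positions 44, 103.
XhoI cuts after the first base of each site, so after positions 44, 103.
SphI sites (GCATGC) start at positions 11, 35, 74.
SphI cuts after base 5 of each site (before the last base), so after positions 15, 39, 78.
Combined cut positions: 15, 39, 44, 78, 103.
Circular molecule, 5 cuts → 5 fragments:
  16–39 → 24 bp
  40–44 → 5 bp
  45–78 → 34 bp
  79–103 → 25 bp
  104–132 then 1–15 → 29 + 15 = 44 bp
Sorted largest to smallest: 44, 34, 25, 24, 5 bp.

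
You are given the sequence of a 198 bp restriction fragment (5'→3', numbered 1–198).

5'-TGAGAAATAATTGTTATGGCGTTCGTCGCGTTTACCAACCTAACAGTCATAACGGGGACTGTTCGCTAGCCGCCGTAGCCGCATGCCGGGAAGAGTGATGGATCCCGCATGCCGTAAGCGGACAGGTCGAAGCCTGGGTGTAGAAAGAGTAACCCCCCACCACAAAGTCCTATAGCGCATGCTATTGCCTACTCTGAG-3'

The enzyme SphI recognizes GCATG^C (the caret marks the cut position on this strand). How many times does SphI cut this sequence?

GCATGC occurs starting at positions 81, 107, 177.
SphI cuts at 3 sites.

3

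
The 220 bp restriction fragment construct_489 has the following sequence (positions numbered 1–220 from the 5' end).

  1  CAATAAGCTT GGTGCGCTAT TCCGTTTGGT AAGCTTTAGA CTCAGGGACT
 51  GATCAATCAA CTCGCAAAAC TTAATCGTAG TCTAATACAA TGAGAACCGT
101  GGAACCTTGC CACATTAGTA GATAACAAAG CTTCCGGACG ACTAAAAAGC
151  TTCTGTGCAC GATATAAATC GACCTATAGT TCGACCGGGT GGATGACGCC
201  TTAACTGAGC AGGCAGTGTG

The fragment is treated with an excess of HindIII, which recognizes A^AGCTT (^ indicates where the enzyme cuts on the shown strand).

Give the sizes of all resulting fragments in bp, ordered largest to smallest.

HindIII sites (AAGCTT) start at positions 5, 31, 128, 147.
HindIII cuts after the first base of each site, so after positions 5, 31, 128, 147.
Linear molecule, 4 cuts → 5 fragments:
  1–5 → 5 bp
  6–31 → 26 bp
  32–128 → 97 bp
  129–147 → 19 bp
  148–220 → 73 bp
Sorted largest to smallest: 97, 73, 26, 19, 5 bp.

97, 73, 26, 19, 5 bp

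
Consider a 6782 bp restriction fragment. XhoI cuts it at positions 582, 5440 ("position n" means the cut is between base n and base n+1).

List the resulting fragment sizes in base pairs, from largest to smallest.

4858, 1342, 582 bp

Linear molecule, 2 cuts → 3 fragments:
  582 − 0 = 582 bp
  5440 − 582 = 4858 bp
  6782 − 5440 = 1342 bp
Sorted largest to smallest: 4858, 1342, 582 bp.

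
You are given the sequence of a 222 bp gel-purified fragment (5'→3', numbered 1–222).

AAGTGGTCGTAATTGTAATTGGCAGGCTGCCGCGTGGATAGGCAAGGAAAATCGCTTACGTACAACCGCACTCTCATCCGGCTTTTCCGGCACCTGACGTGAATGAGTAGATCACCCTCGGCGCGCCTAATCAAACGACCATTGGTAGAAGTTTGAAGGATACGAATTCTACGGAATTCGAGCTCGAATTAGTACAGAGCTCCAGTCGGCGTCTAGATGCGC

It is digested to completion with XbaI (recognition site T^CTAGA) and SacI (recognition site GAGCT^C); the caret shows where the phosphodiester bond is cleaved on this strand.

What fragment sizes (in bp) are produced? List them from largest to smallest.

The XbaI site (TCTAGA) starts at position 212.
XbaI cuts after the first base of each site, so after position 212.
SacI sites (GAGCTC) start at positions 180, 197.
SacI cuts after base 5 of each site (before the last base), so after positions 184, 201.
Combined cut positions: 184, 201, 212.
Linear molecule, 3 cuts → 4 fragments:
  1–184 → 184 bp
  185–201 → 17 bp
  202–212 → 11 bp
  213–222 → 10 bp
Sorted largest to smallest: 184, 17, 11, 10 bp.

184, 17, 11, 10 bp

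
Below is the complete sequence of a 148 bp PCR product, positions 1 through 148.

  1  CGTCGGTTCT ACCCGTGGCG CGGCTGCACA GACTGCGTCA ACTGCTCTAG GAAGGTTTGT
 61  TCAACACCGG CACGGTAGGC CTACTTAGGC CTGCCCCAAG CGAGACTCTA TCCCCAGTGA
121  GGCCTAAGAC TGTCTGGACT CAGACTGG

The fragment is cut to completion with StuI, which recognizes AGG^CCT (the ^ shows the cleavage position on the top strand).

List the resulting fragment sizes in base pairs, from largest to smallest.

79, 33, 26, 10 bp

StuI sites (AGGCCT) start at positions 77, 87, 120.
StuI cuts after base 3 of each site, so after positions 79, 89, 122.
Linear molecule, 3 cuts → 4 fragments:
  1–79 → 79 bp
  80–89 → 10 bp
  90–122 → 33 bp
  123–148 → 26 bp
Sorted largest to smallest: 79, 33, 26, 10 bp.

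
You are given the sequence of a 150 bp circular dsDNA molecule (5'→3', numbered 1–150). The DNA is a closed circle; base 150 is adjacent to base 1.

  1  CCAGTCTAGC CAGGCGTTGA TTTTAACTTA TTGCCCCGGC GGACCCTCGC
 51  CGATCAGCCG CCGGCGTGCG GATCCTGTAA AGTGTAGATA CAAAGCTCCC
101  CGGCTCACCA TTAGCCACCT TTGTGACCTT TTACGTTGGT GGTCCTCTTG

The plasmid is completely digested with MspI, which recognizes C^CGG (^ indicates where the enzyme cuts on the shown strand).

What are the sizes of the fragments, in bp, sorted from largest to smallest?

86, 39, 25 bp

MspI sites (CCGG) start at positions 36, 61, 100.
MspI cuts after the first base of each site, so after positions 36, 61, 100.
Circular molecule, 3 cuts → 3 fragments:
  37–61 → 25 bp
  62–100 → 39 bp
  101–150 then 1–36 → 50 + 36 = 86 bp
Sorted largest to smallest: 86, 39, 25 bp.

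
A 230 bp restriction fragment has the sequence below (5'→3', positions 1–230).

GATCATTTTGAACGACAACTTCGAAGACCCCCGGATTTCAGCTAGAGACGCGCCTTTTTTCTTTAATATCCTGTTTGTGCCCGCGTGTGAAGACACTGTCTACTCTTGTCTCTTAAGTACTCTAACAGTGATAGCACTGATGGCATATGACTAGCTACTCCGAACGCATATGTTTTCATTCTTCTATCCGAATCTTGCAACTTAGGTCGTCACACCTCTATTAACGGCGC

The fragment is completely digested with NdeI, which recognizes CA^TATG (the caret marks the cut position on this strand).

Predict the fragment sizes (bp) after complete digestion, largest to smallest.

NdeI sites (CATATG) start at positions 144, 167.
NdeI cuts after base 2 of each site, so after positions 145, 168.
Linear molecule, 2 cuts → 3 fragments:
  1–145 → 145 bp
  146–168 → 23 bp
  169–230 → 62 bp
Sorted largest to smallest: 145, 62, 23 bp.

145, 62, 23 bp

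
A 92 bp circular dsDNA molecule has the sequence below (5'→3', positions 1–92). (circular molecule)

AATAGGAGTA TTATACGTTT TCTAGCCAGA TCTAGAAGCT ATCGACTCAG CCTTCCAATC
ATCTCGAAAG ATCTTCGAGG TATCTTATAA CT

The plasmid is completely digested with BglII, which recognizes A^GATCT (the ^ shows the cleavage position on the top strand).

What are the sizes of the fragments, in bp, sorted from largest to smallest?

51, 41 bp

BglII sites (AGATCT) start at positions 28, 69.
BglII cuts after the first base of each site, so after positions 28, 69.
Circular molecule, 2 cuts → 2 fragments:
  29–69 → 41 bp
  70–92 then 1–28 → 23 + 28 = 51 bp
Sorted largest to smallest: 51, 41 bp.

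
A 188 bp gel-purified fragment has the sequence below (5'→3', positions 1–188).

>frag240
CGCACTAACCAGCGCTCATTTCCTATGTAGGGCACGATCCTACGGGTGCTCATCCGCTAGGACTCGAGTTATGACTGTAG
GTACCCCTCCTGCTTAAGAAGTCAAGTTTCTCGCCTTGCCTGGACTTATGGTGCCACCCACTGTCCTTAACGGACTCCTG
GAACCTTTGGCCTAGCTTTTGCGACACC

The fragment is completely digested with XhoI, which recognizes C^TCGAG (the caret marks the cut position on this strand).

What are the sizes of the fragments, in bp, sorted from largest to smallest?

The XhoI site (CTCGAG) starts at position 63.
XhoI cuts after the first base of each site, so after position 63.
Linear molecule, 1 cut → 2 fragments:
  1–63 → 63 bp
  64–188 → 125 bp
Sorted largest to smallest: 125, 63 bp.

125, 63 bp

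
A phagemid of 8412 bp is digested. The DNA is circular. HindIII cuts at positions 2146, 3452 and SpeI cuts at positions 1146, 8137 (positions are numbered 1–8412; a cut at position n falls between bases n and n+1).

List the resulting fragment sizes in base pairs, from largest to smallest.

Combined cut positions (sorted): 1146, 2146, 3452, 8137.
Circular molecule, 4 cuts → 4 fragments:
  2146 − 1146 = 1000 bp
  3452 − 2146 = 1306 bp
  8137 − 3452 = 4685 bp
  wrap: 8412 − 8137 + 1146 = 1421 bp
Sorted largest to smallest: 4685, 1421, 1306, 1000 bp.

4685, 1421, 1306, 1000 bp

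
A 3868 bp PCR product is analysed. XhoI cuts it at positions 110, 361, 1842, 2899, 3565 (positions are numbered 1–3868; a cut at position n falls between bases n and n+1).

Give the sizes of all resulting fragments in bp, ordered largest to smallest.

1481, 1057, 666, 303, 251, 110 bp

Linear molecule, 5 cuts → 6 fragments:
  110 − 0 = 110 bp
  361 − 110 = 251 bp
  1842 − 361 = 1481 bp
  2899 − 1842 = 1057 bp
  3565 − 2899 = 666 bp
  3868 − 3565 = 303 bp
Sorted largest to smallest: 1481, 1057, 666, 303, 251, 110 bp.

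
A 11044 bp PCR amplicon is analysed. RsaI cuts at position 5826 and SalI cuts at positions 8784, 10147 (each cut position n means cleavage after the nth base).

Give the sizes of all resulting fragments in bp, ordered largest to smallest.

Combined cut positions (sorted): 5826, 8784, 10147.
Linear molecule, 3 cuts → 4 fragments:
  5826 − 0 = 5826 bp
  8784 − 5826 = 2958 bp
  10147 − 8784 = 1363 bp
  11044 − 10147 = 897 bp
Sorted largest to smallest: 5826, 2958, 1363, 897 bp.

5826, 2958, 1363, 897 bp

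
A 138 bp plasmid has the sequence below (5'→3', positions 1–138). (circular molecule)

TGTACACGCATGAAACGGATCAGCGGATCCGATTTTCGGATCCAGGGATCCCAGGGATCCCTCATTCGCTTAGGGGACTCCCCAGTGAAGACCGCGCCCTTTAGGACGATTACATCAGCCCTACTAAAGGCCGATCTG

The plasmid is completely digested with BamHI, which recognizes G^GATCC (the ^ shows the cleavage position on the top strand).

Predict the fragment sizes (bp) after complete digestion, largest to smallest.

108, 13, 9, 8 bp

BamHI sites (GGATCC) start at positions 25, 38, 46, 55.
BamHI cuts after the first base of each site, so after positions 25, 38, 46, 55.
Circular molecule, 4 cuts → 4 fragments:
  26–38 → 13 bp
  39–46 → 8 bp
  47–55 → 9 bp
  56–138 then 1–25 → 83 + 25 = 108 bp
Sorted largest to smallest: 108, 13, 9, 8 bp.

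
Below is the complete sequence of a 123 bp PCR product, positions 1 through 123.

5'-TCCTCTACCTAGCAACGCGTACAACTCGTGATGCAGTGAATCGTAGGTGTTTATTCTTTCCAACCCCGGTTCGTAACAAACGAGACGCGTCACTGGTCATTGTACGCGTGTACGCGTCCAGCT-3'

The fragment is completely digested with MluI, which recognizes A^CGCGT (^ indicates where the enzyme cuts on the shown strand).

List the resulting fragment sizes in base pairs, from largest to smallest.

70, 19, 15, 11, 8 bp

MluI sites (ACGCGT) start at positions 15, 85, 104, 112.
MluI cuts after the first base of each site, so after positions 15, 85, 104, 112.
Linear molecule, 4 cuts → 5 fragments:
  1–15 → 15 bp
  16–85 → 70 bp
  86–104 → 19 bp
  105–112 → 8 bp
  113–123 → 11 bp
Sorted largest to smallest: 70, 19, 15, 11, 8 bp.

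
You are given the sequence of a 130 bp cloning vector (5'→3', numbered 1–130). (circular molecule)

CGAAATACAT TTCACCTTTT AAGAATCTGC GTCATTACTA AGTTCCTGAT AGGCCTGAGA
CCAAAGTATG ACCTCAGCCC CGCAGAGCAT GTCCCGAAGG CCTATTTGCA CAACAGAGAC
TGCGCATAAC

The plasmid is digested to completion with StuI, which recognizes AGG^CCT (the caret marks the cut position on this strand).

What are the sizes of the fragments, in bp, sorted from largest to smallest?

83, 47 bp

StuI sites (AGGCCT) start at positions 51, 98.
StuI cuts after base 3 of each site, so after positions 53, 100.
Circular molecule, 2 cuts → 2 fragments:
  54–100 → 47 bp
  101–130 then 1–53 → 30 + 53 = 83 bp
Sorted largest to smallest: 83, 47 bp.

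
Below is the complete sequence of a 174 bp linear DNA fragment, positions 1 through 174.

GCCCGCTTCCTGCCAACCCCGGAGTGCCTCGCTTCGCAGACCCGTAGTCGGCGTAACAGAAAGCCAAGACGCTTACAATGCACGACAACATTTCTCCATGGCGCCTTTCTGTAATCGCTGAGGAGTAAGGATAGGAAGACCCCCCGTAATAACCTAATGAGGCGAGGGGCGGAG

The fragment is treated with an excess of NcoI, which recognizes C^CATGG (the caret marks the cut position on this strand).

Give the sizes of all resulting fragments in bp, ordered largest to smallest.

The NcoI site (CCATGG) starts at position 96.
NcoI cuts after the first base of each site, so after position 96.
Linear molecule, 1 cut → 2 fragments:
  1–96 → 96 bp
  97–174 → 78 bp
Sorted largest to smallest: 96, 78 bp.

96, 78 bp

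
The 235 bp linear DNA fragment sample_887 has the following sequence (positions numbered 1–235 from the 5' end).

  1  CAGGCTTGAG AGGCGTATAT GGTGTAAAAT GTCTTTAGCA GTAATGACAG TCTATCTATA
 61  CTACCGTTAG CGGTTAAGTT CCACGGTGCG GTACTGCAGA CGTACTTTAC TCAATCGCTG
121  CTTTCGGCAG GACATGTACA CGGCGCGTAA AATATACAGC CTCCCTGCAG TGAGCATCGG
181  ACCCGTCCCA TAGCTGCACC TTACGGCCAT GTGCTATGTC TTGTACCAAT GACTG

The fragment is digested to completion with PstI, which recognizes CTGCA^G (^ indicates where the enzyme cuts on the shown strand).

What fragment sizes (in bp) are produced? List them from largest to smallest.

98, 71, 66 bp

PstI sites (CTGCAG) start at positions 94, 165.
PstI cuts after base 5 of each site (before the last base), so after positions 98, 169.
Linear molecule, 2 cuts → 3 fragments:
  1–98 → 98 bp
  99–169 → 71 bp
  170–235 → 66 bp
Sorted largest to smallest: 98, 71, 66 bp.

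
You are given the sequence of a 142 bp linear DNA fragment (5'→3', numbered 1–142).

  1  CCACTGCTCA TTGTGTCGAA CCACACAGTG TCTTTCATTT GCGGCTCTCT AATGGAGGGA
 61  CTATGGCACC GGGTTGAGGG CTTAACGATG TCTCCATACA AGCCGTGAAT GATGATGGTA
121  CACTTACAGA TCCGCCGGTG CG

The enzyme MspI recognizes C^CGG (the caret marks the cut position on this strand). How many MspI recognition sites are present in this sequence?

CCGG occurs starting at positions 69, 135.
MspI cuts at 2 sites.

2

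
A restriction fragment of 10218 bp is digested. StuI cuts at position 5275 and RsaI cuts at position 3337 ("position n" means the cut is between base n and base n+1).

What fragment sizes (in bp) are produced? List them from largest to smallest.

Combined cut positions (sorted): 3337, 5275.
Linear molecule, 2 cuts → 3 fragments:
  3337 − 0 = 3337 bp
  5275 − 3337 = 1938 bp
  10218 − 5275 = 4943 bp
Sorted largest to smallest: 4943, 3337, 1938 bp.

4943, 3337, 1938 bp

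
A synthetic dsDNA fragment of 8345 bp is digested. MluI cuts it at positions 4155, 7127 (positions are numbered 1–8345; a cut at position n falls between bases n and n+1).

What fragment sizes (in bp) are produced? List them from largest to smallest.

Linear molecule, 2 cuts → 3 fragments:
  4155 − 0 = 4155 bp
  7127 − 4155 = 2972 bp
  8345 − 7127 = 1218 bp
Sorted largest to smallest: 4155, 2972, 1218 bp.

4155, 2972, 1218 bp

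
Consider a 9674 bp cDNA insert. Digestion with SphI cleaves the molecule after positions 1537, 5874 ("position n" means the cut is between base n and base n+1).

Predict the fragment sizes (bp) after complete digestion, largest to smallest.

4337, 3800, 1537 bp

Linear molecule, 2 cuts → 3 fragments:
  1537 − 0 = 1537 bp
  5874 − 1537 = 4337 bp
  9674 − 5874 = 3800 bp
Sorted largest to smallest: 4337, 3800, 1537 bp.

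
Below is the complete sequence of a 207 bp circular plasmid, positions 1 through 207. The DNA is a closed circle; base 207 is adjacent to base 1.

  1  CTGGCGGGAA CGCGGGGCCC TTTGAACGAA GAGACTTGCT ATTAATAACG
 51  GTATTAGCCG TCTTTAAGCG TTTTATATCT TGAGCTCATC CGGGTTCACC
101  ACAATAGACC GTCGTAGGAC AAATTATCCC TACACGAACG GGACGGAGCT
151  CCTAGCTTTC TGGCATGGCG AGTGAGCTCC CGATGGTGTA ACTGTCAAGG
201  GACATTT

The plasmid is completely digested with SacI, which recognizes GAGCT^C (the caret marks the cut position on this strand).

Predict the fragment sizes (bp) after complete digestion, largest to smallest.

115, 64, 28 bp

SacI sites (GAGCTC) start at positions 82, 146, 174.
SacI cuts after base 5 of each site (before the last base), so after positions 86, 150, 178.
Circular molecule, 3 cuts → 3 fragments:
  87–150 → 64 bp
  151–178 → 28 bp
  179–207 then 1–86 → 29 + 86 = 115 bp
Sorted largest to smallest: 115, 64, 28 bp.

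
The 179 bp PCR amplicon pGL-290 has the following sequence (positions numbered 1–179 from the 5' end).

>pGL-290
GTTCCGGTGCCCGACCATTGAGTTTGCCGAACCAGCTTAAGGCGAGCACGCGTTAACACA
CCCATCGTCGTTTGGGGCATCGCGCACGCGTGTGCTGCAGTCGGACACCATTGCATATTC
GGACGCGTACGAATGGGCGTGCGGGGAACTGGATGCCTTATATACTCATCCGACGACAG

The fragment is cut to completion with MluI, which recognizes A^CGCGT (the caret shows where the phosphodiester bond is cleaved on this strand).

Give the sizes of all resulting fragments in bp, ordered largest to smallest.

56, 48, 38, 37 bp

MluI sites (ACGCGT) start at positions 48, 86, 123.
MluI cuts after the first base of each site, so after positions 48, 86, 123.
Linear molecule, 3 cuts → 4 fragments:
  1–48 → 48 bp
  49–86 → 38 bp
  87–123 → 37 bp
  124–179 → 56 bp
Sorted largest to smallest: 56, 48, 38, 37 bp.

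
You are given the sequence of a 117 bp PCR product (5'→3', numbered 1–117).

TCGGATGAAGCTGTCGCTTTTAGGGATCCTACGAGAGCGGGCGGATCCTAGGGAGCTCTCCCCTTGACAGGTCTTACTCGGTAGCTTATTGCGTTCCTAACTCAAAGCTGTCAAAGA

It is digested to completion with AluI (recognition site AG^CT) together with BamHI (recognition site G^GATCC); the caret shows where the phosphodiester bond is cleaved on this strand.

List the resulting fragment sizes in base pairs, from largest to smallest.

AluI sites (AGCT) start at positions 9, 54, 83, 106.
AluI cuts after base 2 of each site, so after positions 10, 55, 84, 107.
BamHI sites (GGATCC) start at positions 24, 43.
BamHI cuts after the first base of each site, so after positions 24, 43.
Combined cut positions: 10, 24, 43, 55, 84, 107.
Linear molecule, 6 cuts → 7 fragments:
  1–10 → 10 bp
  11–24 → 14 bp
  25–43 → 19 bp
  44–55 → 12 bp
  56–84 → 29 bp
  85–107 → 23 bp
  108–117 → 10 bp
Sorted largest to smallest: 29, 23, 19, 14, 12, 10, 10 bp.

29, 23, 19, 14, 12, 10, 10 bp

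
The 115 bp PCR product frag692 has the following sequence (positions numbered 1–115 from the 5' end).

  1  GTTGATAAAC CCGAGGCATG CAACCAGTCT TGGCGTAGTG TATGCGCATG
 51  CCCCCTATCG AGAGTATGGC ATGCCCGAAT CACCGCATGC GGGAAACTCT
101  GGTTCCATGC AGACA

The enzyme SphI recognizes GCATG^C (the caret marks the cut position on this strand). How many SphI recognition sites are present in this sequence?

GCATGC occurs starting at positions 16, 46, 69, 85.
SphI cuts at 4 sites.

4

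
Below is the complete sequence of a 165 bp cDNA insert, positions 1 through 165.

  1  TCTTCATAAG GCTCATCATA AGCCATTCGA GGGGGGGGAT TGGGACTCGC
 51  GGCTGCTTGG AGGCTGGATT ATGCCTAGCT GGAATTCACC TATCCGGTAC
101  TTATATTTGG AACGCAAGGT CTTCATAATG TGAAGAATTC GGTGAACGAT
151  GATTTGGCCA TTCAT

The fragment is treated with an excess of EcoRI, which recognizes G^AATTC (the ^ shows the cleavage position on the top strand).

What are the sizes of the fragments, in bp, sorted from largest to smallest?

82, 53, 30 bp

EcoRI sites (GAATTC) start at positions 82, 135.
EcoRI cuts after the first base of each site, so after positions 82, 135.
Linear molecule, 2 cuts → 3 fragments:
  1–82 → 82 bp
  83–135 → 53 bp
  136–165 → 30 bp
Sorted largest to smallest: 82, 53, 30 bp.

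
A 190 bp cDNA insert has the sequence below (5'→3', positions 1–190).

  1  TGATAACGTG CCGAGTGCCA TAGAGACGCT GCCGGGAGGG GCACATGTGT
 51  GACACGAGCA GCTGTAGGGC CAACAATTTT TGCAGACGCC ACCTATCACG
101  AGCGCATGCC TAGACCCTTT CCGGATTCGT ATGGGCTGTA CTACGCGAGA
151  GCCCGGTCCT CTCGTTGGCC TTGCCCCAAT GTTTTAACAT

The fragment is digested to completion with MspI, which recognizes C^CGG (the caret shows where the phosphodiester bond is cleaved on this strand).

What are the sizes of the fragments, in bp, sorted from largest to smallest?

MspI sites (CCGG) start at positions 32, 121, 153.
MspI cuts after the first base of each site, so after positions 32, 121, 153.
Linear molecule, 3 cuts → 4 fragments:
  1–32 → 32 bp
  33–121 → 89 bp
  122–153 → 32 bp
  154–190 → 37 bp
Sorted largest to smallest: 89, 37, 32, 32 bp.

89, 37, 32, 32 bp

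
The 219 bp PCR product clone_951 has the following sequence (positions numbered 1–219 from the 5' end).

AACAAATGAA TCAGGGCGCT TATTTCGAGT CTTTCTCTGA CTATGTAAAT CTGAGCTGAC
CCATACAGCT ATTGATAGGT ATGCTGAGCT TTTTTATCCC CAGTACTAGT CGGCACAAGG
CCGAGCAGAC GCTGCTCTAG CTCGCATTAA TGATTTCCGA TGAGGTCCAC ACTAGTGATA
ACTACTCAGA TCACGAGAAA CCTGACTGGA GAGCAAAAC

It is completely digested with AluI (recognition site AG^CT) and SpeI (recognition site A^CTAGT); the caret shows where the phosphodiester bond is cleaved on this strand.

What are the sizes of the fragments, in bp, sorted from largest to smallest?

AluI sites (AGCT) start at positions 54, 67, 87, 139.
AluI cuts after base 2 of each site, so after positions 55, 68, 88, 140.
SpeI sites (ACTAGT) start at positions 105, 171.
SpeI cuts after the first base of each site, so after positions 105, 171.
Combined cut positions: 55, 68, 88, 105, 140, 171.
Linear molecule, 6 cuts → 7 fragments:
  1–55 → 55 bp
  56–68 → 13 bp
  69–88 → 20 bp
  89–105 → 17 bp
  106–140 → 35 bp
  141–171 → 31 bp
  172–219 → 48 bp
Sorted largest to smallest: 55, 48, 35, 31, 20, 17, 13 bp.

55, 48, 35, 31, 20, 17, 13 bp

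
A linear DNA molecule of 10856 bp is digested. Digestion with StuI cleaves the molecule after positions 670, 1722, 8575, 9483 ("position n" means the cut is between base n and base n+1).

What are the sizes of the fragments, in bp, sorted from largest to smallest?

Linear molecule, 4 cuts → 5 fragments:
  670 − 0 = 670 bp
  1722 − 670 = 1052 bp
  8575 − 1722 = 6853 bp
  9483 − 8575 = 908 bp
  10856 − 9483 = 1373 bp
Sorted largest to smallest: 6853, 1373, 1052, 908, 670 bp.

6853, 1373, 1052, 908, 670 bp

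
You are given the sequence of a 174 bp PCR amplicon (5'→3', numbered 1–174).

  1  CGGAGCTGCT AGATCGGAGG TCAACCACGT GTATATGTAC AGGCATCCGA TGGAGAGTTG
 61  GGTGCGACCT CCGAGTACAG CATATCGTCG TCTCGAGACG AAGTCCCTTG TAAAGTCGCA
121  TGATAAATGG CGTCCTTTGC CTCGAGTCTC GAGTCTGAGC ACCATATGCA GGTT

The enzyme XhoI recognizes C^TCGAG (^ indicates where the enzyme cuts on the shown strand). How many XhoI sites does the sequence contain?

CTCGAG occurs starting at positions 92, 141, 148.
XhoI cuts at 3 sites.

3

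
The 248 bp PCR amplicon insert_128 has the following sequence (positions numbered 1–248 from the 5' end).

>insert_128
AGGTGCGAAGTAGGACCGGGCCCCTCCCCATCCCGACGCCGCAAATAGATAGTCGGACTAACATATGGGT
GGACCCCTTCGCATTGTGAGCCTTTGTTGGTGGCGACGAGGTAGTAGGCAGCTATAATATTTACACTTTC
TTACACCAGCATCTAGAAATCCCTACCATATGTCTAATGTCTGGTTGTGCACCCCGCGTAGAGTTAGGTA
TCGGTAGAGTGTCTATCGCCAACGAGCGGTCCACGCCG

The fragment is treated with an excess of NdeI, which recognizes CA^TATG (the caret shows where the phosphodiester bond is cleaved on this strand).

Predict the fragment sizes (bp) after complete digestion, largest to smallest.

NdeI sites (CATATG) start at positions 62, 167.
NdeI cuts after base 2 of each site, so after positions 63, 168.
Linear molecule, 2 cuts → 3 fragments:
  1–63 → 63 bp
  64–168 → 105 bp
  169–248 → 80 bp
Sorted largest to smallest: 105, 80, 63 bp.

105, 80, 63 bp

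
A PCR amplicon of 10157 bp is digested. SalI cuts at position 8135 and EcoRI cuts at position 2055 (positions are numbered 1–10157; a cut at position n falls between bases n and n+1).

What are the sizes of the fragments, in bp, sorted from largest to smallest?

6080, 2055, 2022 bp

Combined cut positions (sorted): 2055, 8135.
Linear molecule, 2 cuts → 3 fragments:
  2055 − 0 = 2055 bp
  8135 − 2055 = 6080 bp
  10157 − 8135 = 2022 bp
Sorted largest to smallest: 6080, 2055, 2022 bp.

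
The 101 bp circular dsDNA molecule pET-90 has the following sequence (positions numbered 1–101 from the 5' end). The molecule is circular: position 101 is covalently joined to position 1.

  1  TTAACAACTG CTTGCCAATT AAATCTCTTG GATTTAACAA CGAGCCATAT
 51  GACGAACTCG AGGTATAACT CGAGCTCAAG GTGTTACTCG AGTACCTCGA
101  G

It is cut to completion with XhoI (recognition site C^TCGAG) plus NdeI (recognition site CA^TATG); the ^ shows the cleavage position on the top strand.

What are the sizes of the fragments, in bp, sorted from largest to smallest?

52, 18, 12, 10, 9 bp

XhoI sites (CTCGAG) start at positions 57, 69, 87, 96.
XhoI cuts after the first base of each site, so after positions 57, 69, 87, 96.
The NdeI site (CATATG) starts at position 46.
NdeI cuts after base 2 of each site, so after position 47.
Combined cut positions: 47, 57, 69, 87, 96.
Circular molecule, 5 cuts → 5 fragments:
  48–57 → 10 bp
  58–69 → 12 bp
  70–87 → 18 bp
  88–96 → 9 bp
  97–101 then 1–47 → 5 + 47 = 52 bp
Sorted largest to smallest: 52, 18, 12, 10, 9 bp.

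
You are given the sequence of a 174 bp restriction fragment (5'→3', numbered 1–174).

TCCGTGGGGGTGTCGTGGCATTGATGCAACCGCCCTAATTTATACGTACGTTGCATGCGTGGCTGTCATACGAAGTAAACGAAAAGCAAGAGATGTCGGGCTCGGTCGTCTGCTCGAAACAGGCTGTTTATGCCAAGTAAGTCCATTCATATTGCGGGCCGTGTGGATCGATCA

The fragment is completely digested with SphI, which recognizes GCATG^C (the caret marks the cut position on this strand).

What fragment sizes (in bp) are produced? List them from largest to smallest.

117, 57 bp

The SphI site (GCATGC) starts at position 53.
SphI cuts after base 5 of each site (before the last base), so after position 57.
Linear molecule, 1 cut → 2 fragments:
  1–57 → 57 bp
  58–174 → 117 bp
Sorted largest to smallest: 117, 57 bp.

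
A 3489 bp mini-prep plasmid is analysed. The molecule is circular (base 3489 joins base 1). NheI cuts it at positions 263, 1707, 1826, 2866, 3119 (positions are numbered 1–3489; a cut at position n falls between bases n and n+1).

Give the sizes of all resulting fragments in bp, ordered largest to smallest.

Circular molecule, 5 cuts → 5 fragments:
  1707 − 263 = 1444 bp
  1826 − 1707 = 119 bp
  2866 − 1826 = 1040 bp
  3119 − 2866 = 253 bp
  wrap: 3489 − 3119 + 263 = 633 bp
Sorted largest to smallest: 1444, 1040, 633, 253, 119 bp.

1444, 1040, 633, 253, 119 bp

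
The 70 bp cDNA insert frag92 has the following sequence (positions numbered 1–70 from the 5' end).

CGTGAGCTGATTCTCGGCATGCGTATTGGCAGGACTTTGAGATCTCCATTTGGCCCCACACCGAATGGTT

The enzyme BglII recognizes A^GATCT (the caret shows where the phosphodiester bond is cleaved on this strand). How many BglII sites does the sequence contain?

AGATCT occurs starting at position 40.
BglII cuts at 1 site.

1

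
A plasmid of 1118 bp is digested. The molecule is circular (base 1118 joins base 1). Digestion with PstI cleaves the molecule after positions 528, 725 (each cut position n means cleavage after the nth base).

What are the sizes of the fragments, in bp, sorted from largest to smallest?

Circular molecule, 2 cuts → 2 fragments:
  725 − 528 = 197 bp
  wrap: 1118 − 725 + 528 = 921 bp
Sorted largest to smallest: 921, 197 bp.

921, 197 bp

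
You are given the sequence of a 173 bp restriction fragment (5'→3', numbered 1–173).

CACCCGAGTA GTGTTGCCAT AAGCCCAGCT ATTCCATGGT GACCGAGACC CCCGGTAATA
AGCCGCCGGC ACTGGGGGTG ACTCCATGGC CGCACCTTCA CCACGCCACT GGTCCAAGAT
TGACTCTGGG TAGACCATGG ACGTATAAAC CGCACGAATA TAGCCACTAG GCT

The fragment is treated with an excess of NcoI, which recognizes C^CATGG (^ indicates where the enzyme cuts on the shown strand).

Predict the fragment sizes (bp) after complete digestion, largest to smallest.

NcoI sites (CCATGG) start at positions 34, 84, 135.
NcoI cuts after the first base of each site, so after positions 34, 84, 135.
Linear molecule, 3 cuts → 4 fragments:
  1–34 → 34 bp
  35–84 → 50 bp
  85–135 → 51 bp
  136–173 → 38 bp
Sorted largest to smallest: 51, 50, 38, 34 bp.

51, 50, 38, 34 bp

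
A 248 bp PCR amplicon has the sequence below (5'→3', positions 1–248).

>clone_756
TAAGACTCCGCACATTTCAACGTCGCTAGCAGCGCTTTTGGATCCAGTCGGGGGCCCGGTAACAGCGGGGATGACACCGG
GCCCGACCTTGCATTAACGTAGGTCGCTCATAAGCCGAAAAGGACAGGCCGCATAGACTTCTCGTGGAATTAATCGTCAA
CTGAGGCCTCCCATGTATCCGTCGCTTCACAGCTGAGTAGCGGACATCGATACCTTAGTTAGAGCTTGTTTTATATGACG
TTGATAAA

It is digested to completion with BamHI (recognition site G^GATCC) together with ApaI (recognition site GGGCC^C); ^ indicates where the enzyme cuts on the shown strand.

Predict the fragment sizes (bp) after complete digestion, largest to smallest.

The BamHI site (GGATCC) starts at position 40.
BamHI cuts after the first base of each site, so after position 40.
ApaI sites (GGGCCC) start at positions 52, 79.
ApaI cuts after base 5 of each site (before the last base), so after positions 56, 83.
Combined cut positions: 40, 56, 83.
Linear molecule, 3 cuts → 4 fragments:
  1–40 → 40 bp
  41–56 → 16 bp
  57–83 → 27 bp
  84–248 → 165 bp
Sorted largest to smallest: 165, 40, 27, 16 bp.

165, 40, 27, 16 bp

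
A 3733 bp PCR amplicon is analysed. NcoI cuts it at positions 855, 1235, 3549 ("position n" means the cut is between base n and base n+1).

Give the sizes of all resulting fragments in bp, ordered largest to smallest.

2314, 855, 380, 184 bp

Linear molecule, 3 cuts → 4 fragments:
  855 − 0 = 855 bp
  1235 − 855 = 380 bp
  3549 − 1235 = 2314 bp
  3733 − 3549 = 184 bp
Sorted largest to smallest: 2314, 855, 380, 184 bp.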